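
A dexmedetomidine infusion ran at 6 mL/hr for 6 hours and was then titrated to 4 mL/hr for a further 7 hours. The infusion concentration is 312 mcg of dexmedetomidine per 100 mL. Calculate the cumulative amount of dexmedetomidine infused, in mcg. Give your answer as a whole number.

200 mcg

Concentration = 312 mcg ÷ 100 mL = 3.12 mcg/mL
Stage 1: 6 mL/hr × 6 hr = 36 mL → 36 mL × 3.12 mcg/mL = 112.32 mcg
Stage 2: 4 mL/hr × 7 hr = 28 mL → 28 mL × 3.12 mcg/mL = 87.36 mcg
Total = 112.32 + 87.36 = 199.68 mcg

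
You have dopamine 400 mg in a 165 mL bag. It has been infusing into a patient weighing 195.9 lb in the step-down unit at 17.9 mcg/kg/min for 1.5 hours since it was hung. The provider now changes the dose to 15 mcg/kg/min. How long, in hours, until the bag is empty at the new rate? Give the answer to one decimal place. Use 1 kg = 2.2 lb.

Initial rate:
Weight = 195.9 lb ÷ 2.2 lb/kg = 89.04545 kg
Dose = 17.9 mcg/kg/min × 89.04545 kg = 1593.914 mcg/min
1593.914 mcg/min × 60 min/hr = 95634.82 mcg/hr
Concentration = 400 mg ÷ 165 mL = 2.424242 mg/mL = 2424.242 mcg/mL
Rate = 95634.82 mcg/hr ÷ 2424.242 mcg/mL = 39.44936 mL/hr
Volume infused so far = 39.44936 mL/hr × 1.5 hr = 59.17404 mL
Volume remaining = 165 − 59.17404 = 105.826 mL
New rate:
Dose = 15 mcg/kg/min × 89.04545 kg = 1335.682 mcg/min
1335.682 mcg/min × 60 min/hr = 80140.91 mcg/hr
Rate = 80140.91 mcg/hr ÷ 2424.242 mcg/mL = 33.05813 mL/hr
Time remaining = 105.826 mL ÷ 33.05813 mL/hr = 3.201209 hr

3.2 hours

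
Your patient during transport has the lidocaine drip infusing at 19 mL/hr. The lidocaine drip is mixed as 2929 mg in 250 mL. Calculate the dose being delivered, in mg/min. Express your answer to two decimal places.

3.71 mg/min

Concentration = 2929 mg ÷ 250 mL = 11.716 mg/mL
Drug rate = 19 mL/hr × 11.716 mg/mL = 222.604 mg/hr
222.604 mg/hr ÷ 60 min/hr = 3.710067 mg/min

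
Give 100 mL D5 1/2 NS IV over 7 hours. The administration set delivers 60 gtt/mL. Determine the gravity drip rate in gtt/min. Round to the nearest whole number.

100 mL ÷ (7 hr × 60 = 420 min) = 0.2380952 mL/min
0.2380952 mL/min × 60 gtt/mL = 14.28571 gtt/min

14 gtt/min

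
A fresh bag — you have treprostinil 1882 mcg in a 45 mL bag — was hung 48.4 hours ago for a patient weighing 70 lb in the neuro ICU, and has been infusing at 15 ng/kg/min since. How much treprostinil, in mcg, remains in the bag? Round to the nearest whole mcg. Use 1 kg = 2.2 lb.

Weight = 70 lb ÷ 2.2 lb/kg = 31.81818 kg
Dose = 15 ng/kg/min × 31.81818 kg = 477.2727 ng/min
477.2727 ng/min × 60 min/hr = 28636.36 ng/hr
Concentration = 1882 mcg ÷ 45 mL = 41.82222 mcg/mL = 41822.22 ng/mL
Rate = 28636.36 ng/hr ÷ 41822.22 ng/mL = 0.6847165 mL/hr
Volume infused = 0.6847165 mL/hr × 48.4 hr = 33.14028 mL
Volume remaining = 45 − 33.14028 = 11.85972 mL
Drug remaining = 11.85972 mL × 41822.22 ng/mL = 496000 ng = 496 mcg

496 mcg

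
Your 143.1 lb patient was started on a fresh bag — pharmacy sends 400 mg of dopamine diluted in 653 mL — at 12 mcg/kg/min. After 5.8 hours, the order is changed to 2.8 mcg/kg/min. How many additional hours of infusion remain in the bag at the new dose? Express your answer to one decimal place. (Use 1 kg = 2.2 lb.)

11.7 hours

Initial rate:
Weight = 143.1 lb ÷ 2.2 lb/kg = 65.04545 kg
Dose = 12 mcg/kg/min × 65.04545 kg = 780.5455 mcg/min
780.5455 mcg/min × 60 min/hr = 46832.73 mcg/hr
Concentration = 400 mg ÷ 653 mL = 0.6125574 mg/mL = 612.5574 mcg/mL
Rate = 46832.73 mcg/hr ÷ 612.5574 mcg/mL = 76.45443 mL/hr
Volume infused so far = 76.45443 mL/hr × 5.8 hr = 443.4357 mL
Volume remaining = 653 − 443.4357 = 209.5643 mL
New rate:
Dose = 2.8 mcg/kg/min × 65.04545 kg = 182.1273 mcg/min
182.1273 mcg/min × 60 min/hr = 10927.64 mcg/hr
Rate = 10927.64 mcg/hr ÷ 612.5574 mcg/mL = 17.83937 mL/hr
Time remaining = 209.5643 mL ÷ 17.83937 mL/hr = 11.7473 hr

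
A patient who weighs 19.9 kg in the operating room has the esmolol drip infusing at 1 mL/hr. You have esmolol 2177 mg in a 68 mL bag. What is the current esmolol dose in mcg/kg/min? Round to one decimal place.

26.8 mcg/kg/min

Concentration = 2177 mg ÷ 68 mL = 32.01471 mg/mL = 32014.71 mcg/mL
Drug rate = 1 mL/hr × 32014.71 mcg/mL = 32014.71 mcg/hr
32014.71 mcg/hr ÷ 60 min/hr = 533.5784 mcg/min
533.5784 mcg/min ÷ 19.9 kg = 26.81299 mcg/kg/min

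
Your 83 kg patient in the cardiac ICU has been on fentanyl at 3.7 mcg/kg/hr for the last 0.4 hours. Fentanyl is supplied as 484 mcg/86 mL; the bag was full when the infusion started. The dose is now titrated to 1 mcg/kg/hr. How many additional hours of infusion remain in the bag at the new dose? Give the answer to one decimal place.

4.4 hours

Initial rate:
Dose = 3.7 mcg/kg/hr × 83 kg = 307.1 mcg/hr
Concentration = 484 mcg ÷ 86 mL = 5.627907 mcg/mL
Rate = 307.1 mcg/hr ÷ 5.627907 mcg/mL = 54.56736 mL/hr
Volume infused so far = 54.56736 mL/hr × 0.4 hr = 21.82694 mL
Volume remaining = 86 − 21.82694 = 64.17306 mL
New rate:
Dose = 1 mcg/kg/hr × 83 kg = 83 mcg/hr
Rate = 83 mcg/hr ÷ 5.627907 mcg/mL = 14.74793 mL/hr
Time remaining = 64.17306 mL ÷ 14.74793 mL/hr = 4.351325 hr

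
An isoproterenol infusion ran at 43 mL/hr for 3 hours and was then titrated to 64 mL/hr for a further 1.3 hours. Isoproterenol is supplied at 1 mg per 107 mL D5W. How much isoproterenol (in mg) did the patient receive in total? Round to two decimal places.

1.98 mg

Concentration = 1 mg ÷ 107 mL = 0.009345794 mg/mL
Stage 1: 43 mL/hr × 3 hr = 129 mL → 129 mL × 0.009345794 mg/mL = 1.205607 mg
Stage 2: 64 mL/hr × 1.3 hr = 83.2 mL → 83.2 mL × 0.009345794 mg/mL = 0.7775701 mg
Total = 1.205607 + 0.7775701 = 1.983178 mg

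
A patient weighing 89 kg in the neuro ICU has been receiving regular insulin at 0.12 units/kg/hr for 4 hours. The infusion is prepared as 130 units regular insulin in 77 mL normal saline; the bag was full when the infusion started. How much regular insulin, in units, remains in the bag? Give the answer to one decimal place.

Dose = 0.12 units/kg/hr × 89 kg = 10.68 units/hr
Concentration = 130 units ÷ 77 mL = 1.688312 units/mL
Rate = 10.68 units/hr ÷ 1.688312 units/mL = 6.325846 mL/hr
Volume infused = 6.325846 mL/hr × 4 hr = 25.30338 mL
Volume remaining = 77 − 25.30338 = 51.69662 mL
Drug remaining = 51.69662 mL × 1.688312 units/mL = 87.28 units

87.3 units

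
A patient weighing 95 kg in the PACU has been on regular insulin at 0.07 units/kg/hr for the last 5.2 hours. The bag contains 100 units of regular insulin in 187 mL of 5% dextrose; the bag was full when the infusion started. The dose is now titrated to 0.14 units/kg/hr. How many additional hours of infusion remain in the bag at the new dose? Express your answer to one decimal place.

Initial rate:
Dose = 0.07 units/kg/hr × 95 kg = 6.65 units/hr
Concentration = 100 units ÷ 187 mL = 0.5347594 units/mL
Rate = 6.65 units/hr ÷ 0.5347594 units/mL = 12.4355 mL/hr
Volume infused so far = 12.4355 mL/hr × 5.2 hr = 64.6646 mL
Volume remaining = 187 − 64.6646 = 122.3354 mL
New rate:
Dose = 0.14 units/kg/hr × 95 kg = 13.3 units/hr
Rate = 13.3 units/hr ÷ 0.5347594 units/mL = 24.871 mL/hr
Time remaining = 122.3354 mL ÷ 24.871 mL/hr = 4.918797 hr

4.9 hours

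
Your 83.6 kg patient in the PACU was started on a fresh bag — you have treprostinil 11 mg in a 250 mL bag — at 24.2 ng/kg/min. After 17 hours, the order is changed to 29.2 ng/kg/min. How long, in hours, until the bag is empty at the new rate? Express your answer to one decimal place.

Initial rate:
Dose = 24.2 ng/kg/min × 83.6 kg = 2023.12 ng/min
2023.12 ng/min × 60 min/hr = 121387.2 ng/hr
Concentration = 11 mg ÷ 250 mL = 0.044 mg/mL = 44000 ng/mL
Rate = 121387.2 ng/hr ÷ 44000 ng/mL = 2.7588 mL/hr
Volume infused so far = 2.7588 mL/hr × 17 hr = 46.8996 mL
Volume remaining = 250 − 46.8996 = 203.1004 mL
New rate:
Dose = 29.2 ng/kg/min × 83.6 kg = 2441.12 ng/min
2441.12 ng/min × 60 min/hr = 146467.2 ng/hr
Rate = 146467.2 ng/hr ÷ 44000 ng/mL = 3.3288 mL/hr
Time remaining = 203.1004 mL ÷ 3.3288 mL/hr = 61.0131 hr

61.0 hours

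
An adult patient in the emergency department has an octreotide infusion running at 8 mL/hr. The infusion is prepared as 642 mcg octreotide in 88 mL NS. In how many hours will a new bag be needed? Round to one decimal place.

11.0 hours

Duration = 88 mL ÷ 8 mL/hr = 11 hr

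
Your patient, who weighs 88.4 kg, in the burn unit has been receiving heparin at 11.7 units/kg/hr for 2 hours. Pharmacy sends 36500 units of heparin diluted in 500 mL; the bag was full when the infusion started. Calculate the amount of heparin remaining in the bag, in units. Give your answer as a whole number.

Dose = 11.7 units/kg/hr × 88.4 kg = 1034.28 units/hr
Concentration = 36500 units ÷ 500 mL = 73 units/mL
Rate = 1034.28 units/hr ÷ 73 units/mL = 14.16822 mL/hr
Volume infused = 14.16822 mL/hr × 2 hr = 28.33644 mL
Volume remaining = 500 − 28.33644 = 471.6636 mL
Drug remaining = 471.6636 mL × 73 units/mL = 34431.44 units

34431 units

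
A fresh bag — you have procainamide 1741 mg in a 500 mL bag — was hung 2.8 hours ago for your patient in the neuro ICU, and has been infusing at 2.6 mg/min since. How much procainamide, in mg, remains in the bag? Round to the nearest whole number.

1304 mg

2.6 mg/min × 60 min/hr = 156 mg/hr
Concentration = 1741 mg ÷ 500 mL = 3.482 mg/mL
Rate = 156 mg/hr ÷ 3.482 mg/mL = 44.80184 mL/hr
Volume infused = 44.80184 mL/hr × 2.8 hr = 125.4451 mL
Volume remaining = 500 − 125.4451 = 374.5549 mL
Drug remaining = 374.5549 mL × 3.482 mg/mL = 1304.2 mg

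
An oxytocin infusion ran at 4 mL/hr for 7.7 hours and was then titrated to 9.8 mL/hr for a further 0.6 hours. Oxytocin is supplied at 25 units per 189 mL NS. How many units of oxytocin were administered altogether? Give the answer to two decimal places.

4.85 units

Concentration = 25 units ÷ 189 mL = 0.1322751 units/mL
Stage 1: 4 mL/hr × 7.7 hr = 30.8 mL → 30.8 mL × 0.1322751 units/mL = 4.074074 units
Stage 2: 9.8 mL/hr × 0.6 hr = 5.88 mL → 5.88 mL × 0.1322751 units/mL = 0.7777778 units
Total = 4.074074 + 0.7777778 = 4.851852 units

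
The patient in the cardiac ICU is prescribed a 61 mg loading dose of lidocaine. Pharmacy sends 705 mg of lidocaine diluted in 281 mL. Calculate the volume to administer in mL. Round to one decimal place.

24.3 mL

Concentration = 705 mg ÷ 281 mL = 2.508897 mg/mL
Volume = 61 mg ÷ 2.508897 mg/mL = 24.31348 mL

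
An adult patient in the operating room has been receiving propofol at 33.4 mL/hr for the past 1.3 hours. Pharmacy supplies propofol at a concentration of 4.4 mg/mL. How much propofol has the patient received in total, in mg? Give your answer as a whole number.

Drug rate = 33.4 mL/hr × 4.4 mg/mL = 146.96 mg/hr
Total = 146.96 mg/hr × 1.3 hr = 191.048 mg

191 mg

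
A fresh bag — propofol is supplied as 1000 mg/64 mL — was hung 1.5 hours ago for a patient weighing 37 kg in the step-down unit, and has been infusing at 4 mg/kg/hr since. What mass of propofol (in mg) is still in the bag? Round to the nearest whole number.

778 mg

Dose = 4 mg/kg/hr × 37 kg = 148 mg/hr
Concentration = 1000 mg ÷ 64 mL = 15.625 mg/mL
Rate = 148 mg/hr ÷ 15.625 mg/mL = 9.472 mL/hr
Volume infused = 9.472 mL/hr × 1.5 hr = 14.208 mL
Volume remaining = 64 − 14.208 = 49.792 mL
Drug remaining = 49.792 mL × 15.625 mg/mL = 778 mg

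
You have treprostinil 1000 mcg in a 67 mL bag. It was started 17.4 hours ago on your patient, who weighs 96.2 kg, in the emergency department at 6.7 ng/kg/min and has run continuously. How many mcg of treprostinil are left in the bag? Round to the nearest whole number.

327 mcg

Dose = 6.7 ng/kg/min × 96.2 kg = 644.54 ng/min
644.54 ng/min × 60 min/hr = 38672.4 ng/hr
Concentration = 1000 mcg ÷ 67 mL = 14.92537 mcg/mL = 14925.37 ng/mL
Rate = 38672.4 ng/hr ÷ 14925.37 ng/mL = 2.591051 mL/hr
Volume infused = 2.591051 mL/hr × 17.4 hr = 45.08428 mL
Volume remaining = 67 − 45.08428 = 21.91572 mL
Drug remaining = 21.91572 mL × 14925.37 ng/mL = 327100.2 ng = 327.1002 mcg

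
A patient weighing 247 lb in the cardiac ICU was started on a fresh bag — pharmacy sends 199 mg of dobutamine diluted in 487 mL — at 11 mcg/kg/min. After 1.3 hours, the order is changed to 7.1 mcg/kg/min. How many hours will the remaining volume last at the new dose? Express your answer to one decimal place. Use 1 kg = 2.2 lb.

Initial rate:
Weight = 247 lb ÷ 2.2 lb/kg = 112.2727 kg
Dose = 11 mcg/kg/min × 112.2727 kg = 1235 mcg/min
1235 mcg/min × 60 min/hr = 74100 mcg/hr
Concentration = 199 mg ÷ 487 mL = 0.4086242 mg/mL = 408.6242 mcg/mL
Rate = 74100 mcg/hr ÷ 408.6242 mcg/mL = 181.3402 mL/hr
Volume infused so far = 181.3402 mL/hr × 1.3 hr = 235.7423 mL
Volume remaining = 487 − 235.7423 = 251.2577 mL
New rate:
Dose = 7.1 mcg/kg/min × 112.2727 kg = 797.1364 mcg/min
797.1364 mcg/min × 60 min/hr = 47828.18 mcg/hr
Rate = 47828.18 mcg/hr ÷ 408.6242 mcg/mL = 117.0469 mL/hr
Time remaining = 251.2577 mL ÷ 117.0469 mL/hr = 2.146642 hr

2.1 hours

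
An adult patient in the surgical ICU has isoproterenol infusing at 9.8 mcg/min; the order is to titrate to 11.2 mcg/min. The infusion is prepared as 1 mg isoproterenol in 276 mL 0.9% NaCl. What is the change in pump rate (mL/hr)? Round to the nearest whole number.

At the current dose:
9.8 mcg/min × 60 min/hr = 588 mcg/hr
Concentration = 1 mg ÷ 276 mL = 0.003623188 mg/mL = 3.623188 mcg/mL
Rate = 588 mcg/hr ÷ 3.623188 mcg/mL = 162.288 mL/hr
At the new dose:
11.2 mcg/min × 60 min/hr = 672 mcg/hr
Rate = 672 mcg/hr ÷ 3.623188 mcg/mL = 185.472 mL/hr
Change = 185.472 − 162.288 = 23.184 mL/hr → 23.184 mL/hr increase

23 mL/hr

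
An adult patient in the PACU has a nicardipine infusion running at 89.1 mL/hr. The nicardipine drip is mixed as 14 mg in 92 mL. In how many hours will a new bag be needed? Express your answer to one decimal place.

1.0 hours

Duration = 92 mL ÷ 89.1 mL/hr = 1.032548 hr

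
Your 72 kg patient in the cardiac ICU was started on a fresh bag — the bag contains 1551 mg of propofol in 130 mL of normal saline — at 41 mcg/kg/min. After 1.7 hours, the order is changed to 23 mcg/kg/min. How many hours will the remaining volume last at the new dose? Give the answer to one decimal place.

12.6 hours

Initial rate:
Dose = 41 mcg/kg/min × 72 kg = 2952 mcg/min
2952 mcg/min × 60 min/hr = 177120 mcg/hr
Concentration = 1551 mg ÷ 130 mL = 11.93077 mg/mL = 11930.77 mcg/mL
Rate = 177120 mcg/hr ÷ 11930.77 mcg/mL = 14.84565 mL/hr
Volume infused so far = 14.84565 mL/hr × 1.7 hr = 25.2376 mL
Volume remaining = 130 − 25.2376 = 104.7624 mL
New rate:
Dose = 23 mcg/kg/min × 72 kg = 1656 mcg/min
1656 mcg/min × 60 min/hr = 99360 mcg/hr
Rate = 99360 mcg/hr ÷ 11930.77 mcg/mL = 8.328046 mL/hr
Time remaining = 104.7624 mL ÷ 8.328046 mL/hr = 12.57947 hr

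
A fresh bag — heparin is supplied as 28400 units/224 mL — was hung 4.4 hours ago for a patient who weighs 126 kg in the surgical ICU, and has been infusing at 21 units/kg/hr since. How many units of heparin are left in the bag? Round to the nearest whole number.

Dose = 21 units/kg/hr × 126 kg = 2646 units/hr
Concentration = 28400 units ÷ 224 mL = 126.7857 units/mL
Rate = 2646 units/hr ÷ 126.7857 units/mL = 20.86986 mL/hr
Volume infused = 20.86986 mL/hr × 4.4 hr = 91.82738 mL
Volume remaining = 224 − 91.82738 = 132.1726 mL
Drug remaining = 132.1726 mL × 126.7857 units/mL = 16757.6 units

16758 units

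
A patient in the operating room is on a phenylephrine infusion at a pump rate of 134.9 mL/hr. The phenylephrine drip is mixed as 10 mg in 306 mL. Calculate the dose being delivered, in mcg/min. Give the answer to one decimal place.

Concentration = 10 mg ÷ 306 mL = 0.03267974 mg/mL = 32.67974 mcg/mL
Drug rate = 134.9 mL/hr × 32.67974 mcg/mL = 4408.497 mcg/hr
4408.497 mcg/hr ÷ 60 min/hr = 73.47495 mcg/min

73.5 mcg/min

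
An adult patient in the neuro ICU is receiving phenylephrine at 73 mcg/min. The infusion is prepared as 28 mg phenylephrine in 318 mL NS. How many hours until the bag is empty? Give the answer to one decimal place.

6.4 hours

73 mcg/min × 60 min/hr = 4380 mcg/hr
Concentration = 28 mg ÷ 318 mL = 0.08805031 mg/mL = 88.05031 mcg/mL
Rate = 4380 mcg/hr ÷ 88.05031 mcg/mL = 49.74429 mL/hr
Duration = 318 mL ÷ 49.74429 mL/hr = 6.392694 hr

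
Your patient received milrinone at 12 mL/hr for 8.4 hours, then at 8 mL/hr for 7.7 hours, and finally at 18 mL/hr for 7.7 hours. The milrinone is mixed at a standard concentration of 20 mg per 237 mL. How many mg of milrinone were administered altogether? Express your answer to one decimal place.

Concentration = 20 mg ÷ 237 mL = 0.08438819 mg/mL
Stage 1: 12 mL/hr × 8.4 hr = 100.8 mL → 100.8 mL × 0.08438819 mg/mL = 8.506329 mg
Stage 2: 8 mL/hr × 7.7 hr = 61.6 mL → 61.6 mL × 0.08438819 mg/mL = 5.198312 mg
Stage 3: 18 mL/hr × 7.7 hr = 138.6 mL → 138.6 mL × 0.08438819 mg/mL = 11.6962 mg
Total = 8.506329 + 5.198312 + 11.6962 = 25.40084 mg

25.4 mg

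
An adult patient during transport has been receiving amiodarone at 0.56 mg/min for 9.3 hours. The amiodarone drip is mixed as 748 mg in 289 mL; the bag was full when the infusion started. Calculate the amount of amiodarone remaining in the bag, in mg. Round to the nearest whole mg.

0.56 mg/min × 60 min/hr = 33.6 mg/hr
Concentration = 748 mg ÷ 289 mL = 2.588235 mg/mL
Rate = 33.6 mg/hr ÷ 2.588235 mg/mL = 12.98182 mL/hr
Volume infused = 12.98182 mL/hr × 9.3 hr = 120.7309 mL
Volume remaining = 289 − 120.7309 = 168.2691 mL
Drug remaining = 168.2691 mL × 2.588235 mg/mL = 435.52 mg

436 mg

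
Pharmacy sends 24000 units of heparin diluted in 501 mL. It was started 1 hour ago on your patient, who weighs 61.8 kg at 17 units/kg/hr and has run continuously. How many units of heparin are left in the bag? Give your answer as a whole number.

22949 units

Dose = 17 units/kg/hr × 61.8 kg = 1050.6 units/hr
Concentration = 24000 units ÷ 501 mL = 47.90419 units/mL
Rate = 1050.6 units/hr ÷ 47.90419 units/mL = 21.93127 mL/hr
Volume infused = 21.93127 mL/hr × 1 hr = 21.93127 mL
Volume remaining = 501 − 21.93127 = 479.0687 mL
Drug remaining = 479.0687 mL × 47.90419 units/mL = 22949.4 units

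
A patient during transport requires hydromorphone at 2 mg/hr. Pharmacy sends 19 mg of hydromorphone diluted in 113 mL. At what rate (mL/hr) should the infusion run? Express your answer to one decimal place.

11.9 mL/hr

Concentration = 19 mg ÷ 113 mL = 0.1681416 mg/mL
Rate = 2 mg/hr ÷ 0.1681416 mg/mL = 11.89474 mL/hr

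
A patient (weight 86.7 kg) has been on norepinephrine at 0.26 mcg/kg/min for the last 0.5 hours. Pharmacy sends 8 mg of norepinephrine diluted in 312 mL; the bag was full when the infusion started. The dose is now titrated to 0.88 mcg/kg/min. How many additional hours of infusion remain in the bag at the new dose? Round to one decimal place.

1.6 hours

Initial rate:
Dose = 0.26 mcg/kg/min × 86.7 kg = 22.542 mcg/min
22.542 mcg/min × 60 min/hr = 1352.52 mcg/hr
Concentration = 8 mg ÷ 312 mL = 0.02564103 mg/mL = 25.64103 mcg/mL
Rate = 1352.52 mcg/hr ÷ 25.64103 mcg/mL = 52.74828 mL/hr
Volume infused so far = 52.74828 mL/hr × 0.5 hr = 26.37414 mL
Volume remaining = 312 − 26.37414 = 285.6259 mL
New rate:
Dose = 0.88 mcg/kg/min × 86.7 kg = 76.296 mcg/min
76.296 mcg/min × 60 min/hr = 4577.76 mcg/hr
Rate = 4577.76 mcg/hr ÷ 25.64103 mcg/mL = 178.5326 mL/hr
Time remaining = 285.6259 mL ÷ 178.5326 mL/hr = 1.599852 hr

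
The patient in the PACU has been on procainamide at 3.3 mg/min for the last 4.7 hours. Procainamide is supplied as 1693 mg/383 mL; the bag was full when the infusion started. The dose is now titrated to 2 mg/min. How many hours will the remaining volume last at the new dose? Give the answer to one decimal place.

Initial rate:
3.3 mg/min × 60 min/hr = 198 mg/hr
Concentration = 1693 mg ÷ 383 mL = 4.420366 mg/mL
Rate = 198 mg/hr ÷ 4.420366 mg/mL = 44.79268 mL/hr
Volume infused so far = 44.79268 mL/hr × 4.7 hr = 210.5256 mL
Volume remaining = 383 − 210.5256 = 172.4744 mL
New rate:
2 mg/min × 60 min/hr = 120 mg/hr
Rate = 120 mg/hr ÷ 4.420366 mg/mL = 27.14708 mL/hr
Time remaining = 172.4744 mL ÷ 27.14708 mL/hr = 6.353333 hr

6.4 hours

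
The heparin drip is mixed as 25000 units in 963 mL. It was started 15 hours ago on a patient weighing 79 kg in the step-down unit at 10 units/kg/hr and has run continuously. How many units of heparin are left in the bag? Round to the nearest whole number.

Dose = 10 units/kg/hr × 79 kg = 790 units/hr
Concentration = 25000 units ÷ 963 mL = 25.96054 units/mL
Rate = 790 units/hr ÷ 25.96054 units/mL = 30.4308 mL/hr
Volume infused = 30.4308 mL/hr × 15 hr = 456.462 mL
Volume remaining = 963 − 456.462 = 506.538 mL
Drug remaining = 506.538 mL × 25.96054 units/mL = 13150 units

13150 units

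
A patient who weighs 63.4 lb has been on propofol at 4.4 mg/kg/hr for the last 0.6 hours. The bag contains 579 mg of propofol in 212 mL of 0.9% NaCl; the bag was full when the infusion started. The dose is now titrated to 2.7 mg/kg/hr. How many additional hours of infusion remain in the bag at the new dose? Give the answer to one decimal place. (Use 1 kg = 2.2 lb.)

Initial rate:
Weight = 63.4 lb ÷ 2.2 lb/kg = 28.81818 kg
Dose = 4.4 mg/kg/hr × 28.81818 kg = 126.8 mg/hr
Concentration = 579 mg ÷ 212 mL = 2.731132 mg/mL
Rate = 126.8 mg/hr ÷ 2.731132 mg/mL = 46.42763 mL/hr
Volume infused so far = 46.42763 mL/hr × 0.6 hr = 27.85658 mL
Volume remaining = 212 − 27.85658 = 184.1434 mL
New rate:
Dose = 2.7 mg/kg/hr × 28.81818 kg = 77.80909 mg/hr
Rate = 77.80909 mg/hr ÷ 2.731132 mg/mL = 28.48968 mL/hr
Time remaining = 184.1434 mL ÷ 28.48968 mL/hr = 6.463512 hr

6.5 hours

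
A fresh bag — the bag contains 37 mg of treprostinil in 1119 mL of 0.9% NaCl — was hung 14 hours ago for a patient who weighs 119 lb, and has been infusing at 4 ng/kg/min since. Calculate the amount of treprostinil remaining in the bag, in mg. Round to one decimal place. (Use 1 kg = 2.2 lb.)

Weight = 119 lb ÷ 2.2 lb/kg = 54.09091 kg
Dose = 4 ng/kg/min × 54.09091 kg = 216.3636 ng/min
216.3636 ng/min × 60 min/hr = 12981.82 ng/hr
Concentration = 37 mg ÷ 1119 mL = 0.03306524 mg/mL = 33065.24 ng/mL
Rate = 12981.82 ng/hr ÷ 33065.24 ng/mL = 0.3926123 mL/hr
Volume infused = 0.3926123 mL/hr × 14 hr = 5.496572 mL
Volume remaining = 1119 − 5.496572 = 1113.503 mL
Drug remaining = 1113.503 mL × 33065.24 ng/mL = 36818255 ng = 36.81825 mg

36.8 mg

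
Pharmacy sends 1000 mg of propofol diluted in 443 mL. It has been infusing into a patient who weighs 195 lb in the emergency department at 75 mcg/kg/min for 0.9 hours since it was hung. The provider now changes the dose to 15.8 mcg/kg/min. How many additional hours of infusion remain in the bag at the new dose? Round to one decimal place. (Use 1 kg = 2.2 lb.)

Initial rate:
Weight = 195 lb ÷ 2.2 lb/kg = 88.63636 kg
Dose = 75 mcg/kg/min × 88.63636 kg = 6647.727 mcg/min
6647.727 mcg/min × 60 min/hr = 398863.6 mcg/hr
Concentration = 1000 mg ÷ 443 mL = 2.257336 mg/mL = 2257.336 mcg/mL
Rate = 398863.6 mcg/hr ÷ 2257.336 mcg/mL = 176.6966 mL/hr
Volume infused so far = 176.6966 mL/hr × 0.9 hr = 159.0269 mL
Volume remaining = 443 − 159.0269 = 283.9731 mL
New rate:
Dose = 15.8 mcg/kg/min × 88.63636 kg = 1400.455 mcg/min
1400.455 mcg/min × 60 min/hr = 84027.27 mcg/hr
Rate = 84027.27 mcg/hr ÷ 2257.336 mcg/mL = 37.22408 mL/hr
Time remaining = 283.9731 mL ÷ 37.22408 mL/hr = 7.628746 hr

7.6 hours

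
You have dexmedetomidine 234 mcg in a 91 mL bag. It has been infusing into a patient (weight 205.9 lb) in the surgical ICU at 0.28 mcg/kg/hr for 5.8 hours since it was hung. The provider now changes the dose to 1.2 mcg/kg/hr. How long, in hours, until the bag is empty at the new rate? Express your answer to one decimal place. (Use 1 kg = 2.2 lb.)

0.7 hours

Initial rate:
Weight = 205.9 lb ÷ 2.2 lb/kg = 93.59091 kg
Dose = 0.28 mcg/kg/hr × 93.59091 kg = 26.20545 mcg/hr
Concentration = 234 mcg ÷ 91 mL = 2.571429 mcg/mL
Rate = 26.20545 mcg/hr ÷ 2.571429 mcg/mL = 10.19101 mL/hr
Volume infused so far = 10.19101 mL/hr × 5.8 hr = 59.10786 mL
Volume remaining = 91 − 59.10786 = 31.89214 mL
New rate:
Dose = 1.2 mcg/kg/hr × 93.59091 kg = 112.3091 mcg/hr
Rate = 112.3091 mcg/hr ÷ 2.571429 mcg/mL = 43.67576 mL/hr
Time remaining = 31.89214 mL ÷ 43.67576 mL/hr = 0.7302024 hr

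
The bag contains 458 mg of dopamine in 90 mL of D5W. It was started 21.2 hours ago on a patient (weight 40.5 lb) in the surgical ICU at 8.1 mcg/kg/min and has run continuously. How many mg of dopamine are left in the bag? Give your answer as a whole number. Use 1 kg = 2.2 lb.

Weight = 40.5 lb ÷ 2.2 lb/kg = 18.40909 kg
Dose = 8.1 mcg/kg/min × 18.40909 kg = 149.1136 mcg/min
149.1136 mcg/min × 60 min/hr = 8946.818 mcg/hr
Concentration = 458 mg ÷ 90 mL = 5.088889 mg/mL = 5088.889 mcg/mL
Rate = 8946.818 mcg/hr ÷ 5088.889 mcg/mL = 1.758108 mL/hr
Volume infused = 1.758108 mL/hr × 21.2 hr = 37.2719 mL
Volume remaining = 90 − 37.2719 = 52.7281 mL
Drug remaining = 52.7281 mL × 5088.889 mcg/mL = 268327.5 mcg = 268.3275 mg

268 mg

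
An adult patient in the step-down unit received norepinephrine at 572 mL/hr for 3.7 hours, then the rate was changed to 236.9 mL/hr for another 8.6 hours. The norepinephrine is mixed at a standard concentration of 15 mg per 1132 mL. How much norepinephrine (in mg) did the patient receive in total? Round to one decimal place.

Concentration = 15 mg ÷ 1132 mL = 0.01325088 mg/mL
Stage 1: 572 mL/hr × 3.7 hr = 2116.4 mL → 2116.4 mL × 0.01325088 mg/mL = 28.04417 mg
Stage 2: 236.9 mL/hr × 8.6 hr = 2037.34 mL → 2037.34 mL × 0.01325088 mg/mL = 26.99655 mg
Total = 28.04417 + 26.99655 = 55.04072 mg

55.0 mg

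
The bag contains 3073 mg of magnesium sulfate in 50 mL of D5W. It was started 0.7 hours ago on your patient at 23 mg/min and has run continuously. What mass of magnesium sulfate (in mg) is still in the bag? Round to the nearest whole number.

23 mg/min × 60 min/hr = 1380 mg/hr
Concentration = 3073 mg ÷ 50 mL = 61.46 mg/mL
Rate = 1380 mg/hr ÷ 61.46 mg/mL = 22.45363 mL/hr
Volume infused = 22.45363 mL/hr × 0.7 hr = 15.71754 mL
Volume remaining = 50 − 15.71754 = 34.28246 mL
Drug remaining = 34.28246 mL × 61.46 mg/mL = 2107 mg

2107 mg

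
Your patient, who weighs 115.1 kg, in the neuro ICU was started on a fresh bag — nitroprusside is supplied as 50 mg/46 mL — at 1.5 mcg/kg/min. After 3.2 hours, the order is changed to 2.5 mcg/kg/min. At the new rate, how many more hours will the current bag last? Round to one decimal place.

Initial rate:
Dose = 1.5 mcg/kg/min × 115.1 kg = 172.65 mcg/min
172.65 mcg/min × 60 min/hr = 10359 mcg/hr
Concentration = 50 mg ÷ 46 mL = 1.086957 mg/mL = 1086.957 mcg/mL
Rate = 10359 mcg/hr ÷ 1086.957 mcg/mL = 9.53028 mL/hr
Volume infused so far = 9.53028 mL/hr × 3.2 hr = 30.4969 mL
Volume remaining = 46 − 30.4969 = 15.5031 mL
New rate:
Dose = 2.5 mcg/kg/min × 115.1 kg = 287.75 mcg/min
287.75 mcg/min × 60 min/hr = 17265 mcg/hr
Rate = 17265 mcg/hr ÷ 1086.957 mcg/mL = 15.8838 mL/hr
Time remaining = 15.5031 mL ÷ 15.8838 mL/hr = 0.9760324 hr

1.0 hours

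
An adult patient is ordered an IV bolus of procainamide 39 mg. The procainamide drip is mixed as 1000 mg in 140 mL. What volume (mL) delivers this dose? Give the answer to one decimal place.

Concentration = 1000 mg ÷ 140 mL = 7.142857 mg/mL
Volume = 39 mg ÷ 7.142857 mg/mL = 5.46 mL

5.5 mL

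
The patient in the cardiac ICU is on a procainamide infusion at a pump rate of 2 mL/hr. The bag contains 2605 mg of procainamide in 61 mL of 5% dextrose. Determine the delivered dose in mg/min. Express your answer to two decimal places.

1.42 mg/min

Concentration = 2605 mg ÷ 61 mL = 42.70492 mg/mL
Drug rate = 2 mL/hr × 42.70492 mg/mL = 85.40984 mg/hr
85.40984 mg/hr ÷ 60 min/hr = 1.423497 mg/min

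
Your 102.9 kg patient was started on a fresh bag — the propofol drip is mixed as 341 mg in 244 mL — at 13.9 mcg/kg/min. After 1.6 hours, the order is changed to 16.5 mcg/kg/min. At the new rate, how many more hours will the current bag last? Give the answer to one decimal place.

2.0 hours

Initial rate:
Dose = 13.9 mcg/kg/min × 102.9 kg = 1430.31 mcg/min
1430.31 mcg/min × 60 min/hr = 85818.6 mcg/hr
Concentration = 341 mg ÷ 244 mL = 1.397541 mg/mL = 1397.541 mcg/mL
Rate = 85818.6 mcg/hr ÷ 1397.541 mcg/mL = 61.40686 mL/hr
Volume infused so far = 61.40686 mL/hr × 1.6 hr = 98.25097 mL
Volume remaining = 244 − 98.25097 = 145.749 mL
New rate:
Dose = 16.5 mcg/kg/min × 102.9 kg = 1697.85 mcg/min
1697.85 mcg/min × 60 min/hr = 101871 mcg/hr
Rate = 101871 mcg/hr ÷ 1397.541 mcg/mL = 72.89303 mL/hr
Time remaining = 145.749 mL ÷ 72.89303 mL/hr = 1.999492 hr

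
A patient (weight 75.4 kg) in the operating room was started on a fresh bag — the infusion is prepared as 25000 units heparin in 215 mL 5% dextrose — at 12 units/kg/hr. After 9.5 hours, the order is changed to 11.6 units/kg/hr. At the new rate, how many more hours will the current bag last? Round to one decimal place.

Initial rate:
Dose = 12 units/kg/hr × 75.4 kg = 904.8 units/hr
Concentration = 25000 units ÷ 215 mL = 116.2791 units/mL
Rate = 904.8 units/hr ÷ 116.2791 units/mL = 7.78128 mL/hr
Volume infused so far = 7.78128 mL/hr × 9.5 hr = 73.92216 mL
Volume remaining = 215 − 73.92216 = 141.0778 mL
New rate:
Dose = 11.6 units/kg/hr × 75.4 kg = 874.64 units/hr
Rate = 874.64 units/hr ÷ 116.2791 units/mL = 7.521904 mL/hr
Time remaining = 141.0778 mL ÷ 7.521904 mL/hr = 18.7556 hr

18.8 hours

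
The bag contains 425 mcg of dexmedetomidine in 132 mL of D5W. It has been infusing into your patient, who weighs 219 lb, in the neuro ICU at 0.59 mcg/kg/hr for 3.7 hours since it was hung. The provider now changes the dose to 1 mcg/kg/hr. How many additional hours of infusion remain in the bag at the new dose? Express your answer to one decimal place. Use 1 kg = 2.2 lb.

Initial rate:
Weight = 219 lb ÷ 2.2 lb/kg = 99.54545 kg
Dose = 0.59 mcg/kg/hr × 99.54545 kg = 58.73182 mcg/hr
Concentration = 425 mcg ÷ 132 mL = 3.219697 mcg/mL
Rate = 58.73182 mcg/hr ÷ 3.219697 mcg/mL = 18.24141 mL/hr
Volume infused so far = 18.24141 mL/hr × 3.7 hr = 67.49322 mL
Volume remaining = 132 − 67.49322 = 64.50678 mL
New rate:
Dose = 1 mcg/kg/hr × 99.54545 kg = 99.54545 mcg/hr
Rate = 99.54545 mcg/hr ÷ 3.219697 mcg/mL = 30.91765 mL/hr
Time remaining = 64.50678 mL ÷ 30.91765 mL/hr = 2.086406 hr

2.1 hours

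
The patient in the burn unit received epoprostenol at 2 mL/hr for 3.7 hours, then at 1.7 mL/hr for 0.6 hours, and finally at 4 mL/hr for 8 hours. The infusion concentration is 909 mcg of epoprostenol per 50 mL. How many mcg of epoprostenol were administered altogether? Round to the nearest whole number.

735 mcg

Concentration = 909 mcg ÷ 50 mL = 18.18 mcg/mL
Stage 1: 2 mL/hr × 3.7 hr = 7.4 mL → 7.4 mL × 18.18 mcg/mL = 134.532 mcg
Stage 2: 1.7 mL/hr × 0.6 hr = 1.02 mL → 1.02 mL × 18.18 mcg/mL = 18.5436 mcg
Stage 3: 4 mL/hr × 8 hr = 32 mL → 32 mL × 18.18 mcg/mL = 581.76 mcg
Total = 134.532 + 18.5436 + 581.76 = 734.8356 mcg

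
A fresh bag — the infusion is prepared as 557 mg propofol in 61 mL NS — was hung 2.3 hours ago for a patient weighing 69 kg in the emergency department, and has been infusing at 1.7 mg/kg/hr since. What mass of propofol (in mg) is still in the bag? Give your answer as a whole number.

Dose = 1.7 mg/kg/hr × 69 kg = 117.3 mg/hr
Concentration = 557 mg ÷ 61 mL = 9.131148 mg/mL
Rate = 117.3 mg/hr ÷ 9.131148 mg/mL = 12.84614 mL/hr
Volume infused = 12.84614 mL/hr × 2.3 hr = 29.54612 mL
Volume remaining = 61 − 29.54612 = 31.45388 mL
Drug remaining = 31.45388 mL × 9.131148 mg/mL = 287.21 mg

287 mg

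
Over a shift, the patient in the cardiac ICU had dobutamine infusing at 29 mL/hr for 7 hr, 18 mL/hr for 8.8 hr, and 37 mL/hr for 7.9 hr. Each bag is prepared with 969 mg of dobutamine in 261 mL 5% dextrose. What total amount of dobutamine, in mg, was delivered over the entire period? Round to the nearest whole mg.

2427 mg

Concentration = 969 mg ÷ 261 mL = 3.712644 mg/mL
Stage 1: 29 mL/hr × 7 hr = 203 mL → 203 mL × 3.712644 mg/mL = 753.6667 mg
Stage 2: 18 mL/hr × 8.8 hr = 158.4 mL → 158.4 mL × 3.712644 mg/mL = 588.0828 mg
Stage 3: 37 mL/hr × 7.9 hr = 292.3 mL → 292.3 mL × 3.712644 mg/mL = 1085.206 mg
Total = 753.6667 + 588.0828 + 1085.206 = 2426.955 mg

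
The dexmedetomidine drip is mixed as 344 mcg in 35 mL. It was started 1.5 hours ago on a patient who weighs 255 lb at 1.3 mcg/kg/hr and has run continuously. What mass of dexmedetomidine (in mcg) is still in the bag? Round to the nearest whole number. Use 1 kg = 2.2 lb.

118 mcg

Weight = 255 lb ÷ 2.2 lb/kg = 115.9091 kg
Dose = 1.3 mcg/kg/hr × 115.9091 kg = 150.6818 mcg/hr
Concentration = 344 mcg ÷ 35 mL = 9.828571 mcg/mL
Rate = 150.6818 mcg/hr ÷ 9.828571 mcg/mL = 15.331 mL/hr
Volume infused = 15.331 mL/hr × 1.5 hr = 22.9965 mL
Volume remaining = 35 − 22.9965 = 12.0035 mL
Drug remaining = 12.0035 mL × 9.828571 mcg/mL = 117.9773 mcg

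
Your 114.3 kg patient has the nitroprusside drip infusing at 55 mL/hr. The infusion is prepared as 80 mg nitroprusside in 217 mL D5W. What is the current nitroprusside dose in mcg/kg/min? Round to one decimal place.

Concentration = 80 mg ÷ 217 mL = 0.3686636 mg/mL = 368.6636 mcg/mL
Drug rate = 55 mL/hr × 368.6636 mcg/mL = 20276.5 mcg/hr
20276.5 mcg/hr ÷ 60 min/hr = 337.9416 mcg/min
337.9416 mcg/min ÷ 114.3 kg = 2.95662 mcg/kg/min

3.0 mcg/kg/min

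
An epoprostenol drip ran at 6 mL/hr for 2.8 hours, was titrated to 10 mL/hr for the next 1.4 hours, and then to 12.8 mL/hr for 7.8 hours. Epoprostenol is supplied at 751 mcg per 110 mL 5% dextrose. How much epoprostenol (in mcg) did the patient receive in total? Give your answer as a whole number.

892 mcg

Concentration = 751 mcg ÷ 110 mL = 6.827273 mcg/mL
Stage 1: 6 mL/hr × 2.8 hr = 16.8 mL → 16.8 mL × 6.827273 mcg/mL = 114.6982 mcg
Stage 2: 10 mL/hr × 1.4 hr = 14 mL → 14 mL × 6.827273 mcg/mL = 95.58182 mcg
Stage 3: 12.8 mL/hr × 7.8 hr = 99.84 mL → 99.84 mL × 6.827273 mcg/mL = 681.6349 mcg
Total = 114.6982 + 95.58182 + 681.6349 = 891.9149 mcg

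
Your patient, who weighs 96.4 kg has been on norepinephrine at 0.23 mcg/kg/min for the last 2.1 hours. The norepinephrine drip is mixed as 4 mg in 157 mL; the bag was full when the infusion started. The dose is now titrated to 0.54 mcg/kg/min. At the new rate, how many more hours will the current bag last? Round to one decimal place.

0.4 hours

Initial rate:
Dose = 0.23 mcg/kg/min × 96.4 kg = 22.172 mcg/min
22.172 mcg/min × 60 min/hr = 1330.32 mcg/hr
Concentration = 4 mg ÷ 157 mL = 0.02547771 mg/mL = 25.47771 mcg/mL
Rate = 1330.32 mcg/hr ÷ 25.47771 mcg/mL = 52.21506 mL/hr
Volume infused so far = 52.21506 mL/hr × 2.1 hr = 109.6516 mL
Volume remaining = 157 − 109.6516 = 47.34837 mL
New rate:
Dose = 0.54 mcg/kg/min × 96.4 kg = 52.056 mcg/min
52.056 mcg/min × 60 min/hr = 3123.36 mcg/hr
Rate = 3123.36 mcg/hr ÷ 25.47771 mcg/mL = 122.5919 mL/hr
Time remaining = 47.34837 mL ÷ 122.5919 mL/hr = 0.3862277 hr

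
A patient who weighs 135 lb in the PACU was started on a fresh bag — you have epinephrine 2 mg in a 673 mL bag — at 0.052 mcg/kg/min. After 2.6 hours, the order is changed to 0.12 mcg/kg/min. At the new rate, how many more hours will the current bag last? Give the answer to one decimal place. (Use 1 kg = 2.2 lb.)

Initial rate:
Weight = 135 lb ÷ 2.2 lb/kg = 61.36364 kg
Dose = 0.052 mcg/kg/min × 61.36364 kg = 3.190909 mcg/min
3.190909 mcg/min × 60 min/hr = 191.4545 mcg/hr
Concentration = 2 mg ÷ 673 mL = 0.002971768 mg/mL = 2.971768 mcg/mL
Rate = 191.4545 mcg/hr ÷ 2.971768 mcg/mL = 64.42445 mL/hr
Volume infused so far = 64.42445 mL/hr × 2.6 hr = 167.5036 mL
Volume remaining = 673 − 167.5036 = 505.4964 mL
New rate:
Dose = 0.12 mcg/kg/min × 61.36364 kg = 7.363636 mcg/min
7.363636 mcg/min × 60 min/hr = 441.8182 mcg/hr
Rate = 441.8182 mcg/hr ÷ 2.971768 mcg/mL = 148.6718 mL/hr
Time remaining = 505.4964 mL ÷ 148.6718 mL/hr = 3.400082 hr

3.4 hours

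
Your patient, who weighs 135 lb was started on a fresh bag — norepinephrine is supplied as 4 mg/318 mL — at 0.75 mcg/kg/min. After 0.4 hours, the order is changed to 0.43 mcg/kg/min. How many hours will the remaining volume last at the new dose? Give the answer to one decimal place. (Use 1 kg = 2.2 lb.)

1.8 hours

Initial rate:
Weight = 135 lb ÷ 2.2 lb/kg = 61.36364 kg
Dose = 0.75 mcg/kg/min × 61.36364 kg = 46.02273 mcg/min
46.02273 mcg/min × 60 min/hr = 2761.364 mcg/hr
Concentration = 4 mg ÷ 318 mL = 0.01257862 mg/mL = 12.57862 mcg/mL
Rate = 2761.364 mcg/hr ÷ 12.57862 mcg/mL = 219.5284 mL/hr
Volume infused so far = 219.5284 mL/hr × 0.4 hr = 87.81136 mL
Volume remaining = 318 − 87.81136 = 230.1886 mL
New rate:
Dose = 0.43 mcg/kg/min × 61.36364 kg = 26.38636 mcg/min
26.38636 mcg/min × 60 min/hr = 1583.182 mcg/hr
Rate = 1583.182 mcg/hr ÷ 12.57862 mcg/mL = 125.863 mL/hr
Time remaining = 230.1886 mL ÷ 125.863 mL/hr = 1.828883 hr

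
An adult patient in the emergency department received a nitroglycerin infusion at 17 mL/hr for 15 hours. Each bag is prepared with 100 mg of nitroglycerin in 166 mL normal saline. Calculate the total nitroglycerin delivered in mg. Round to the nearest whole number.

154 mg

Concentration = 100 mg ÷ 166 mL = 0.6024096 mg/mL = 602.4096 mcg/mL
Drug rate = 17 mL/hr × 602.4096 mcg/mL = 10240.96 mcg/hr
Total = 10240.96 mcg/hr × 15 hr = 153614.5 mcg = 153.6145 mg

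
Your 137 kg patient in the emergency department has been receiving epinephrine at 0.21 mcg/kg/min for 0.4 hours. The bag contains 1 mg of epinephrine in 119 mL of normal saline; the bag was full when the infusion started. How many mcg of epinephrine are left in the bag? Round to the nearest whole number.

Dose = 0.21 mcg/kg/min × 137 kg = 28.77 mcg/min
28.77 mcg/min × 60 min/hr = 1726.2 mcg/hr
Concentration = 1 mg ÷ 119 mL = 0.008403361 mg/mL = 8.403361 mcg/mL
Rate = 1726.2 mcg/hr ÷ 8.403361 mcg/mL = 205.4178 mL/hr
Volume infused = 205.4178 mL/hr × 0.4 hr = 82.16712 mL
Volume remaining = 119 − 82.16712 = 36.83288 mL
Drug remaining = 36.83288 mL × 8.403361 mcg/mL = 309.52 mcg

310 mcg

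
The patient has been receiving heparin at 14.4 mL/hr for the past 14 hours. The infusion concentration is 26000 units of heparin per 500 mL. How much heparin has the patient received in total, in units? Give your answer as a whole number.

Concentration = 26000 units ÷ 500 mL = 52 units/mL
Drug rate = 14.4 mL/hr × 52 units/mL = 748.8 units/hr
Total = 748.8 units/hr × 14 hr = 10483.2 units

10483 units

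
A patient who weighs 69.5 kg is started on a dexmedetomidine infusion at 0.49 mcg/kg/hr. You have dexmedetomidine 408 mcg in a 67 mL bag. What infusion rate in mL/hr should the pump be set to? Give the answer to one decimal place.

Dose = 0.49 mcg/kg/hr × 69.5 kg = 34.055 mcg/hr
Concentration = 408 mcg ÷ 67 mL = 6.089552 mcg/mL
Rate = 34.055 mcg/hr ÷ 6.089552 mcg/mL = 5.592365 mL/hr

5.6 mL/hr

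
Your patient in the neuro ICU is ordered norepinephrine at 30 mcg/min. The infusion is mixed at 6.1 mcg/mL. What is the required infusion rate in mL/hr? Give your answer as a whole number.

295 mL/hr

30 mcg/min × 60 min/hr = 1800 mcg/hr
Rate = 1800 mcg/hr ÷ 6.1 mcg/mL = 295.082 mL/hr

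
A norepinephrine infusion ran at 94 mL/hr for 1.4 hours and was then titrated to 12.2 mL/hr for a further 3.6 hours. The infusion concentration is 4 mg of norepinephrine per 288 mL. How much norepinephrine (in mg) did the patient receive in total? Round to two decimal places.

Concentration = 4 mg ÷ 288 mL = 0.01388889 mg/mL
Stage 1: 94 mL/hr × 1.4 hr = 131.6 mL → 131.6 mL × 0.01388889 mg/mL = 1.827778 mg
Stage 2: 12.2 mL/hr × 3.6 hr = 43.92 mL → 43.92 mL × 0.01388889 mg/mL = 0.61 mg
Total = 1.827778 + 0.61 = 2.437778 mg

2.44 mg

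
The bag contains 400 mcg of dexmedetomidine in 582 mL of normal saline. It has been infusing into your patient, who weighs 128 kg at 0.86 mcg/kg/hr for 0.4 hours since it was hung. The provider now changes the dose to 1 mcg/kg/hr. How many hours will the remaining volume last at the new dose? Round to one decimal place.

Initial rate:
Dose = 0.86 mcg/kg/hr × 128 kg = 110.08 mcg/hr
Concentration = 400 mcg ÷ 582 mL = 0.6872852 mcg/mL
Rate = 110.08 mcg/hr ÷ 0.6872852 mcg/mL = 160.1664 mL/hr
Volume infused so far = 160.1664 mL/hr × 0.4 hr = 64.06656 mL
Volume remaining = 582 − 64.06656 = 517.9334 mL
New rate:
Dose = 1 mcg/kg/hr × 128 kg = 128 mcg/hr
Rate = 128 mcg/hr ÷ 0.6872852 mcg/mL = 186.24 mL/hr
Time remaining = 517.9334 mL ÷ 186.24 mL/hr = 2.781 hr

2.8 hours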